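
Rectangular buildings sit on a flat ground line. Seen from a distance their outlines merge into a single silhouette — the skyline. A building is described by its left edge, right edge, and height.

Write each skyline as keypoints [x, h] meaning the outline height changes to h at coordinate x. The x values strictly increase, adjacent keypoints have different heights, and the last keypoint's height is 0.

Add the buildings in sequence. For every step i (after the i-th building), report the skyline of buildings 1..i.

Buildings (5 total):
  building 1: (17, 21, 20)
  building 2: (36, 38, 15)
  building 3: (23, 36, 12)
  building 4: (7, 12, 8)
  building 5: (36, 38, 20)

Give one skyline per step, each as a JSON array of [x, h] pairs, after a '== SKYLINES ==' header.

== SKYLINES ==
[[17,20],[21,0]]
[[17,20],[21,0],[36,15],[38,0]]
[[17,20],[21,0],[23,12],[36,15],[38,0]]
[[7,8],[12,0],[17,20],[21,0],[23,12],[36,15],[38,0]]
[[7,8],[12,0],[17,20],[21,0],[23,12],[36,20],[38,0]]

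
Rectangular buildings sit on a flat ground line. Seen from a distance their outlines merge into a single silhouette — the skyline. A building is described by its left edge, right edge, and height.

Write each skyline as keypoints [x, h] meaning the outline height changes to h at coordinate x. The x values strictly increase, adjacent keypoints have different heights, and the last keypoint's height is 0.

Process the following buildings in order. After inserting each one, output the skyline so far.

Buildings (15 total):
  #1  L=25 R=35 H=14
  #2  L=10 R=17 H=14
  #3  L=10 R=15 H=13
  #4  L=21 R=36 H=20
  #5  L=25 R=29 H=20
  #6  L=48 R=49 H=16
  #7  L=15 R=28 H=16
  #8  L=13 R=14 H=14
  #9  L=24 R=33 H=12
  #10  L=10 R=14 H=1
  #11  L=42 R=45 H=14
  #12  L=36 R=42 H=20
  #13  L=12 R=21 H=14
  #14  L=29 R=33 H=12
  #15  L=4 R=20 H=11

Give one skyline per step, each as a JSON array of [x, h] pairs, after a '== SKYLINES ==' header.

== SKYLINES ==
[[25,14],[35,0]]
[[10,14],[17,0],[25,14],[35,0]]
[[10,14],[17,0],[25,14],[35,0]]
[[10,14],[17,0],[21,20],[36,0]]
[[10,14],[17,0],[21,20],[36,0]]
[[10,14],[17,0],[21,20],[36,0],[48,16],[49,0]]
[[10,14],[15,16],[21,20],[36,0],[48,16],[49,0]]
[[10,14],[15,16],[21,20],[36,0],[48,16],[49,0]]
[[10,14],[15,16],[21,20],[36,0],[48,16],[49,0]]
[[10,14],[15,16],[21,20],[36,0],[48,16],[49,0]]
[[10,14],[15,16],[21,20],[36,0],[42,14],[45,0],[48,16],[49,0]]
[[10,14],[15,16],[21,20],[42,14],[45,0],[48,16],[49,0]]
[[10,14],[15,16],[21,20],[42,14],[45,0],[48,16],[49,0]]
[[10,14],[15,16],[21,20],[42,14],[45,0],[48,16],[49,0]]
[[4,11],[10,14],[15,16],[21,20],[42,14],[45,0],[48,16],[49,0]]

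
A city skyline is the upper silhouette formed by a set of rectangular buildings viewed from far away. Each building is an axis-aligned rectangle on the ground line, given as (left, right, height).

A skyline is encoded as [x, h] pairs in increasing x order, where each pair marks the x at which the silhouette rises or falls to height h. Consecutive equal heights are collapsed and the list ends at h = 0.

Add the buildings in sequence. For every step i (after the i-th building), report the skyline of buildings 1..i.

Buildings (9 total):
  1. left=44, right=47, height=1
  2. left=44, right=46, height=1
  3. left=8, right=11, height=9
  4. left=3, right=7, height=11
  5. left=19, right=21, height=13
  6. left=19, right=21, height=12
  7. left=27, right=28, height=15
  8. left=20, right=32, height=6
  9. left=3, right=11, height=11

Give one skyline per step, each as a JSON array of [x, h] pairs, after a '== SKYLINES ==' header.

== SKYLINES ==
[[44,1],[47,0]]
[[44,1],[47,0]]
[[8,9],[11,0],[44,1],[47,0]]
[[3,11],[7,0],[8,9],[11,0],[44,1],[47,0]]
[[3,11],[7,0],[8,9],[11,0],[19,13],[21,0],[44,1],[47,0]]
[[3,11],[7,0],[8,9],[11,0],[19,13],[21,0],[44,1],[47,0]]
[[3,11],[7,0],[8,9],[11,0],[19,13],[21,0],[27,15],[28,0],[44,1],[47,0]]
[[3,11],[7,0],[8,9],[11,0],[19,13],[21,6],[27,15],[28,6],[32,0],[44,1],[47,0]]
[[3,11],[11,0],[19,13],[21,6],[27,15],[28,6],[32,0],[44,1],[47,0]]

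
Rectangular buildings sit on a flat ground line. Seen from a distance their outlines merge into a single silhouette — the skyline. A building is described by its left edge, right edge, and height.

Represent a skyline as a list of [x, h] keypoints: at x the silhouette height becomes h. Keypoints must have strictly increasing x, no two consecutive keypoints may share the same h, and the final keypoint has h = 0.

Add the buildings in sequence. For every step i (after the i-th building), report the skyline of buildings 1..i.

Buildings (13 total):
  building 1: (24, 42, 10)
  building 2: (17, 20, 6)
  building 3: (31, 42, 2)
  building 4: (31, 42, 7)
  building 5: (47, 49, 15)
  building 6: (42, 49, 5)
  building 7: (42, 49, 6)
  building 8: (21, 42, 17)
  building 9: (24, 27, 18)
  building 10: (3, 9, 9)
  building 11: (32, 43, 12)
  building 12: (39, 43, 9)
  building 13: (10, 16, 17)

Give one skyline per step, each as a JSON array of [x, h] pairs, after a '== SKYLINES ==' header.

== SKYLINES ==
[[24,10],[42,0]]
[[17,6],[20,0],[24,10],[42,0]]
[[17,6],[20,0],[24,10],[42,0]]
[[17,6],[20,0],[24,10],[42,0]]
[[17,6],[20,0],[24,10],[42,0],[47,15],[49,0]]
[[17,6],[20,0],[24,10],[42,5],[47,15],[49,0]]
[[17,6],[20,0],[24,10],[42,6],[47,15],[49,0]]
[[17,6],[20,0],[21,17],[42,6],[47,15],[49,0]]
[[17,6],[20,0],[21,17],[24,18],[27,17],[42,6],[47,15],[49,0]]
[[3,9],[9,0],[17,6],[20,0],[21,17],[24,18],[27,17],[42,6],[47,15],[49,0]]
[[3,9],[9,0],[17,6],[20,0],[21,17],[24,18],[27,17],[42,12],[43,6],[47,15],[49,0]]
[[3,9],[9,0],[17,6],[20,0],[21,17],[24,18],[27,17],[42,12],[43,6],[47,15],[49,0]]
[[3,9],[9,0],[10,17],[16,0],[17,6],[20,0],[21,17],[24,18],[27,17],[42,12],[43,6],[47,15],[49,0]]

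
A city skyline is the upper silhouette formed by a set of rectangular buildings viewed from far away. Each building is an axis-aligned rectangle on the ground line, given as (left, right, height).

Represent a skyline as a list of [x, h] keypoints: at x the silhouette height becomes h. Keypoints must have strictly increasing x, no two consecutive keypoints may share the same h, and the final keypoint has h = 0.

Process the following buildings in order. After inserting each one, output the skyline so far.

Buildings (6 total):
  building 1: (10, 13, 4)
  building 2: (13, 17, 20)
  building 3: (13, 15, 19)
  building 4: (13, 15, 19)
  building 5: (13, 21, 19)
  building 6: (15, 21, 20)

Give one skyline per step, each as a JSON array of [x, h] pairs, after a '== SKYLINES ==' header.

== SKYLINES ==
[[10,4],[13,0]]
[[10,4],[13,20],[17,0]]
[[10,4],[13,20],[17,0]]
[[10,4],[13,20],[17,0]]
[[10,4],[13,20],[17,19],[21,0]]
[[10,4],[13,20],[21,0]]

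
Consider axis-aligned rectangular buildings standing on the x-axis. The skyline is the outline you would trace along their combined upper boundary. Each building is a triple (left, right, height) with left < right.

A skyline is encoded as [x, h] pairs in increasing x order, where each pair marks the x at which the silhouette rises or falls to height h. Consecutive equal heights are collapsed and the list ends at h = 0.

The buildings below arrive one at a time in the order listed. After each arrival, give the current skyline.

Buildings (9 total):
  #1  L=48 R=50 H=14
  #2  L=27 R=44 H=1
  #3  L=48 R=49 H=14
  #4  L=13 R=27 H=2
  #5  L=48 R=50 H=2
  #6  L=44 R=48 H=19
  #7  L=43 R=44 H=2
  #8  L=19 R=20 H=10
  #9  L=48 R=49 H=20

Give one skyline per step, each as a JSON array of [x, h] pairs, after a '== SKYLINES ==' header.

== SKYLINES ==
[[48,14],[50,0]]
[[27,1],[44,0],[48,14],[50,0]]
[[27,1],[44,0],[48,14],[50,0]]
[[13,2],[27,1],[44,0],[48,14],[50,0]]
[[13,2],[27,1],[44,0],[48,14],[50,0]]
[[13,2],[27,1],[44,19],[48,14],[50,0]]
[[13,2],[27,1],[43,2],[44,19],[48,14],[50,0]]
[[13,2],[19,10],[20,2],[27,1],[43,2],[44,19],[48,14],[50,0]]
[[13,2],[19,10],[20,2],[27,1],[43,2],[44,19],[48,20],[49,14],[50,0]]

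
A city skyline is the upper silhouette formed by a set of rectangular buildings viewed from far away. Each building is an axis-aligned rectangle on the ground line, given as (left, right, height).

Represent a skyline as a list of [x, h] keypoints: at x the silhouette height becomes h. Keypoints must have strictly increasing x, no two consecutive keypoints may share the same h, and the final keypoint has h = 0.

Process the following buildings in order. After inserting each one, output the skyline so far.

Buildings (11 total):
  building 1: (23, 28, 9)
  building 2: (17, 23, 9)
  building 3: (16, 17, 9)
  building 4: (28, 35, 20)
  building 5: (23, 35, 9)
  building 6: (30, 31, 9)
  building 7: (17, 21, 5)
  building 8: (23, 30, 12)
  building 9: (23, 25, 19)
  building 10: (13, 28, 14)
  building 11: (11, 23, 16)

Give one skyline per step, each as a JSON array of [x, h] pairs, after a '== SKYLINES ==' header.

== SKYLINES ==
[[23,9],[28,0]]
[[17,9],[28,0]]
[[16,9],[28,0]]
[[16,9],[28,20],[35,0]]
[[16,9],[28,20],[35,0]]
[[16,9],[28,20],[35,0]]
[[16,9],[28,20],[35,0]]
[[16,9],[23,12],[28,20],[35,0]]
[[16,9],[23,19],[25,12],[28,20],[35,0]]
[[13,14],[23,19],[25,14],[28,20],[35,0]]
[[11,16],[23,19],[25,14],[28,20],[35,0]]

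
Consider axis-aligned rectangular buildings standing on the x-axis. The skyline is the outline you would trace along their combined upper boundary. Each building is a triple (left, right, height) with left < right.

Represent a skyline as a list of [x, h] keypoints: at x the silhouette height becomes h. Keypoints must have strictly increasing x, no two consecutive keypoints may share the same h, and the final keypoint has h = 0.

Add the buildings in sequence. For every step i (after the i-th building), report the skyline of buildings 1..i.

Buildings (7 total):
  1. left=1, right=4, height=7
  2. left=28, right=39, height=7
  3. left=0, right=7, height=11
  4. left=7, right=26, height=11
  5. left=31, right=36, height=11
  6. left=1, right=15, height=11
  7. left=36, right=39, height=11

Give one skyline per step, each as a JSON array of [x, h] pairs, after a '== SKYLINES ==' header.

== SKYLINES ==
[[1,7],[4,0]]
[[1,7],[4,0],[28,7],[39,0]]
[[0,11],[7,0],[28,7],[39,0]]
[[0,11],[26,0],[28,7],[39,0]]
[[0,11],[26,0],[28,7],[31,11],[36,7],[39,0]]
[[0,11],[26,0],[28,7],[31,11],[36,7],[39,0]]
[[0,11],[26,0],[28,7],[31,11],[39,0]]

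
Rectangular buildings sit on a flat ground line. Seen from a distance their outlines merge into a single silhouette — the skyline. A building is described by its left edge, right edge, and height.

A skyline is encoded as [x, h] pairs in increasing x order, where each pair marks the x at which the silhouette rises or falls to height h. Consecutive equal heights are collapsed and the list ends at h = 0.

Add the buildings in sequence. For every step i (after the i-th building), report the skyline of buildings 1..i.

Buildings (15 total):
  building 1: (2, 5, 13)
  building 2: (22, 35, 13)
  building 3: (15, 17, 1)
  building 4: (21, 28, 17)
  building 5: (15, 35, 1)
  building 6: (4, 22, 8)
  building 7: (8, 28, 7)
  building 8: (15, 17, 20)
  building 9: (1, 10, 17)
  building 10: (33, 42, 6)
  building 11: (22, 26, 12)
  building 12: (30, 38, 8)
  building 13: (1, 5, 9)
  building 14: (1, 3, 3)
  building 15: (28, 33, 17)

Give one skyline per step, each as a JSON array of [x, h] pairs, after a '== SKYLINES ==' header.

== SKYLINES ==
[[2,13],[5,0]]
[[2,13],[5,0],[22,13],[35,0]]
[[2,13],[5,0],[15,1],[17,0],[22,13],[35,0]]
[[2,13],[5,0],[15,1],[17,0],[21,17],[28,13],[35,0]]
[[2,13],[5,0],[15,1],[21,17],[28,13],[35,0]]
[[2,13],[5,8],[21,17],[28,13],[35,0]]
[[2,13],[5,8],[21,17],[28,13],[35,0]]
[[2,13],[5,8],[15,20],[17,8],[21,17],[28,13],[35,0]]
[[1,17],[10,8],[15,20],[17,8],[21,17],[28,13],[35,0]]
[[1,17],[10,8],[15,20],[17,8],[21,17],[28,13],[35,6],[42,0]]
[[1,17],[10,8],[15,20],[17,8],[21,17],[28,13],[35,6],[42,0]]
[[1,17],[10,8],[15,20],[17,8],[21,17],[28,13],[35,8],[38,6],[42,0]]
[[1,17],[10,8],[15,20],[17,8],[21,17],[28,13],[35,8],[38,6],[42,0]]
[[1,17],[10,8],[15,20],[17,8],[21,17],[28,13],[35,8],[38,6],[42,0]]
[[1,17],[10,8],[15,20],[17,8],[21,17],[33,13],[35,8],[38,6],[42,0]]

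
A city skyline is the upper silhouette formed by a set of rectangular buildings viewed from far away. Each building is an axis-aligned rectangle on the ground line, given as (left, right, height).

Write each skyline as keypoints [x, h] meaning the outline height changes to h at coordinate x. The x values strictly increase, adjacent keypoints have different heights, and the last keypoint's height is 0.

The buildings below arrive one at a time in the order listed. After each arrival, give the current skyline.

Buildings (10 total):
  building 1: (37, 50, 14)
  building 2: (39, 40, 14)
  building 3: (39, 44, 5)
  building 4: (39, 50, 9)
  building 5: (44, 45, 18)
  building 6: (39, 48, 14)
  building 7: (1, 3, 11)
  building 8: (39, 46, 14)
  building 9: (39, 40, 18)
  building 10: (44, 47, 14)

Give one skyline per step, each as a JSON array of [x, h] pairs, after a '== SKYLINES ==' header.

== SKYLINES ==
[[37,14],[50,0]]
[[37,14],[50,0]]
[[37,14],[50,0]]
[[37,14],[50,0]]
[[37,14],[44,18],[45,14],[50,0]]
[[37,14],[44,18],[45,14],[50,0]]
[[1,11],[3,0],[37,14],[44,18],[45,14],[50,0]]
[[1,11],[3,0],[37,14],[44,18],[45,14],[50,0]]
[[1,11],[3,0],[37,14],[39,18],[40,14],[44,18],[45,14],[50,0]]
[[1,11],[3,0],[37,14],[39,18],[40,14],[44,18],[45,14],[50,0]]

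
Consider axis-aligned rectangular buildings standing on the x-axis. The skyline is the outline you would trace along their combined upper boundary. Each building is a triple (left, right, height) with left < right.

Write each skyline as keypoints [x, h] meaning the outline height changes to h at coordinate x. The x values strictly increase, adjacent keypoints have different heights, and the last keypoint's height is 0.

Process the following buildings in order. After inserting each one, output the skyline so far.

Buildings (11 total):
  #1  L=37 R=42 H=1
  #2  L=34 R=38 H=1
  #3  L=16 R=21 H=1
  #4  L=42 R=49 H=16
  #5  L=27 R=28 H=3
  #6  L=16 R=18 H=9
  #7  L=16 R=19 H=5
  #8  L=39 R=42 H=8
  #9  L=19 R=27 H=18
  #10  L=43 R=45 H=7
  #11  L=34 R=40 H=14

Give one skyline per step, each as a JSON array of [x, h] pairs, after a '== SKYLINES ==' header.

== SKYLINES ==
[[37,1],[42,0]]
[[34,1],[42,0]]
[[16,1],[21,0],[34,1],[42,0]]
[[16,1],[21,0],[34,1],[42,16],[49,0]]
[[16,1],[21,0],[27,3],[28,0],[34,1],[42,16],[49,0]]
[[16,9],[18,1],[21,0],[27,3],[28,0],[34,1],[42,16],[49,0]]
[[16,9],[18,5],[19,1],[21,0],[27,3],[28,0],[34,1],[42,16],[49,0]]
[[16,9],[18,5],[19,1],[21,0],[27,3],[28,0],[34,1],[39,8],[42,16],[49,0]]
[[16,9],[18,5],[19,18],[27,3],[28,0],[34,1],[39,8],[42,16],[49,0]]
[[16,9],[18,5],[19,18],[27,3],[28,0],[34,1],[39,8],[42,16],[49,0]]
[[16,9],[18,5],[19,18],[27,3],[28,0],[34,14],[40,8],[42,16],[49,0]]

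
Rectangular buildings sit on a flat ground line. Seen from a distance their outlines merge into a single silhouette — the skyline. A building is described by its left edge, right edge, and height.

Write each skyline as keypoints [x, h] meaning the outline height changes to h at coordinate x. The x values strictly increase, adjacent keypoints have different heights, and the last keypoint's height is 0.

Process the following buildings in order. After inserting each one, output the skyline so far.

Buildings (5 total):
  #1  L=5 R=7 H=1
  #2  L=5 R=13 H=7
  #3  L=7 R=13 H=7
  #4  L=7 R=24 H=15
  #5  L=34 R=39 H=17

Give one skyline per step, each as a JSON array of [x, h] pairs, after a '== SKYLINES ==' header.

== SKYLINES ==
[[5,1],[7,0]]
[[5,7],[13,0]]
[[5,7],[13,0]]
[[5,7],[7,15],[24,0]]
[[5,7],[7,15],[24,0],[34,17],[39,0]]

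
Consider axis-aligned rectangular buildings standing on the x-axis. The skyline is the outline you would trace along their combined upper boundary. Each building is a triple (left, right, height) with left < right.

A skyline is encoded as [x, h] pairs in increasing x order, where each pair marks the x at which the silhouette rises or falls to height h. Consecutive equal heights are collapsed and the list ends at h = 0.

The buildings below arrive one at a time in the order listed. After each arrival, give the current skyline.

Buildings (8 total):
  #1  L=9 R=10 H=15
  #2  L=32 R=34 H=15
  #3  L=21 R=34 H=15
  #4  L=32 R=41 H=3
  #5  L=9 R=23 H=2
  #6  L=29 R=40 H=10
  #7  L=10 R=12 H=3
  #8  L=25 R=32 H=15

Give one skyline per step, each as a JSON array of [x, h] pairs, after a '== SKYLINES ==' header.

== SKYLINES ==
[[9,15],[10,0]]
[[9,15],[10,0],[32,15],[34,0]]
[[9,15],[10,0],[21,15],[34,0]]
[[9,15],[10,0],[21,15],[34,3],[41,0]]
[[9,15],[10,2],[21,15],[34,3],[41,0]]
[[9,15],[10,2],[21,15],[34,10],[40,3],[41,0]]
[[9,15],[10,3],[12,2],[21,15],[34,10],[40,3],[41,0]]
[[9,15],[10,3],[12,2],[21,15],[34,10],[40,3],[41,0]]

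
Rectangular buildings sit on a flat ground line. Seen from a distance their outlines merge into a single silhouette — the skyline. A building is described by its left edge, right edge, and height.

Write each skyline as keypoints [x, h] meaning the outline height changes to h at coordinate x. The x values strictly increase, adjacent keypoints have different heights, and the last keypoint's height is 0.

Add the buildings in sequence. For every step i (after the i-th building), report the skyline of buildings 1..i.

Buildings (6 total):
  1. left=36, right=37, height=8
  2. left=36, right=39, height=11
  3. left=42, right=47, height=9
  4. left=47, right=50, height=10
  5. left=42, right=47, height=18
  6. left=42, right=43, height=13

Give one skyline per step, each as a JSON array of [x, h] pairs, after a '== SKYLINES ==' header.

== SKYLINES ==
[[36,8],[37,0]]
[[36,11],[39,0]]
[[36,11],[39,0],[42,9],[47,0]]
[[36,11],[39,0],[42,9],[47,10],[50,0]]
[[36,11],[39,0],[42,18],[47,10],[50,0]]
[[36,11],[39,0],[42,18],[47,10],[50,0]]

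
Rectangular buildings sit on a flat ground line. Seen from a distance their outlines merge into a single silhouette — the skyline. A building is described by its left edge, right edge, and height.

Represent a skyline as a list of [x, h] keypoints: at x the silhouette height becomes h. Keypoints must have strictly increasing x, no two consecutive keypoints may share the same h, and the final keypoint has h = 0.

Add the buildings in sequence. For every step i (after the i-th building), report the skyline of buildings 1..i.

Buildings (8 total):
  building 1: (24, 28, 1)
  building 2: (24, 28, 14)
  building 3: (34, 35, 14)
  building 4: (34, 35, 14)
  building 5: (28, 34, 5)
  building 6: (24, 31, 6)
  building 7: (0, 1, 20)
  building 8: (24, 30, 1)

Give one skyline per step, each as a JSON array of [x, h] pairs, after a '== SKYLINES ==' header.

== SKYLINES ==
[[24,1],[28,0]]
[[24,14],[28,0]]
[[24,14],[28,0],[34,14],[35,0]]
[[24,14],[28,0],[34,14],[35,0]]
[[24,14],[28,5],[34,14],[35,0]]
[[24,14],[28,6],[31,5],[34,14],[35,0]]
[[0,20],[1,0],[24,14],[28,6],[31,5],[34,14],[35,0]]
[[0,20],[1,0],[24,14],[28,6],[31,5],[34,14],[35,0]]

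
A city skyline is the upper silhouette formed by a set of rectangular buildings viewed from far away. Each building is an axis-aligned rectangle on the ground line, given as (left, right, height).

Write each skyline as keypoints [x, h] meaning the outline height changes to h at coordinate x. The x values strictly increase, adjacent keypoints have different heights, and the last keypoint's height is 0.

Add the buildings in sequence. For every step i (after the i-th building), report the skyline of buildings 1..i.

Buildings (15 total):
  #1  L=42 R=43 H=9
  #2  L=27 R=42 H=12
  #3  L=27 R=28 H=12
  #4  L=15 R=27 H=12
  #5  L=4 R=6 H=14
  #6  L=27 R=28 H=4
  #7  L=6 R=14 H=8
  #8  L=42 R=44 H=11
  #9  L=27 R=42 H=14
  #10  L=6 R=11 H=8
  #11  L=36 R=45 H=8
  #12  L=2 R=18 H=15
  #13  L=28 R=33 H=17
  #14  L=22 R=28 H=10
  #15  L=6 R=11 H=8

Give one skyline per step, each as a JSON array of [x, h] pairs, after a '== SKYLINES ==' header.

== SKYLINES ==
[[42,9],[43,0]]
[[27,12],[42,9],[43,0]]
[[27,12],[42,9],[43,0]]
[[15,12],[42,9],[43,0]]
[[4,14],[6,0],[15,12],[42,9],[43,0]]
[[4,14],[6,0],[15,12],[42,9],[43,0]]
[[4,14],[6,8],[14,0],[15,12],[42,9],[43,0]]
[[4,14],[6,8],[14,0],[15,12],[42,11],[44,0]]
[[4,14],[6,8],[14,0],[15,12],[27,14],[42,11],[44,0]]
[[4,14],[6,8],[14,0],[15,12],[27,14],[42,11],[44,0]]
[[4,14],[6,8],[14,0],[15,12],[27,14],[42,11],[44,8],[45,0]]
[[2,15],[18,12],[27,14],[42,11],[44,8],[45,0]]
[[2,15],[18,12],[27,14],[28,17],[33,14],[42,11],[44,8],[45,0]]
[[2,15],[18,12],[27,14],[28,17],[33,14],[42,11],[44,8],[45,0]]
[[2,15],[18,12],[27,14],[28,17],[33,14],[42,11],[44,8],[45,0]]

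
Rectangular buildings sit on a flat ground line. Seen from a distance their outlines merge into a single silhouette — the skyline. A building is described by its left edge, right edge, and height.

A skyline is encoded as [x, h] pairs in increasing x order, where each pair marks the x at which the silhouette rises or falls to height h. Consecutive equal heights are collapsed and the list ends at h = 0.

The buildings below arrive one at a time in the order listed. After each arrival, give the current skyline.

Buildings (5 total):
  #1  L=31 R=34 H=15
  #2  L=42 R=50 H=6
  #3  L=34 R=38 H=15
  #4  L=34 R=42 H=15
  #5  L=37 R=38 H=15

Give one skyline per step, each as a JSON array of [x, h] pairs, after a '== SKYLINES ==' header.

== SKYLINES ==
[[31,15],[34,0]]
[[31,15],[34,0],[42,6],[50,0]]
[[31,15],[38,0],[42,6],[50,0]]
[[31,15],[42,6],[50,0]]
[[31,15],[42,6],[50,0]]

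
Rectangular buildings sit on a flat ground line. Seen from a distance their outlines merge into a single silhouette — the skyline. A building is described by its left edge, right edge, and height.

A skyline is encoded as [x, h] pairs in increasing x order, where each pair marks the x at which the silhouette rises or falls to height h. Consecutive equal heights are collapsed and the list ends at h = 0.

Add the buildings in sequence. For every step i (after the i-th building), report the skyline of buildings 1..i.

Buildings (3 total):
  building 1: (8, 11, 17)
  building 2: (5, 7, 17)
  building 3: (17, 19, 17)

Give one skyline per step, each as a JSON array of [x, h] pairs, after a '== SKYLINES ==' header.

== SKYLINES ==
[[8,17],[11,0]]
[[5,17],[7,0],[8,17],[11,0]]
[[5,17],[7,0],[8,17],[11,0],[17,17],[19,0]]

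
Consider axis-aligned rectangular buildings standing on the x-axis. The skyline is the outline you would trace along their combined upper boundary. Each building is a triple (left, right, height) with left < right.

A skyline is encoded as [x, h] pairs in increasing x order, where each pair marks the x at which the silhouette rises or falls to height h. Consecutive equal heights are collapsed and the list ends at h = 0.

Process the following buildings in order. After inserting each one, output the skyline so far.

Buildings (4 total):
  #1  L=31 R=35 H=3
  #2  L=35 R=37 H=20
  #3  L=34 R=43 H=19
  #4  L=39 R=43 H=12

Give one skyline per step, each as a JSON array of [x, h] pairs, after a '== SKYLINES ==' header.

== SKYLINES ==
[[31,3],[35,0]]
[[31,3],[35,20],[37,0]]
[[31,3],[34,19],[35,20],[37,19],[43,0]]
[[31,3],[34,19],[35,20],[37,19],[43,0]]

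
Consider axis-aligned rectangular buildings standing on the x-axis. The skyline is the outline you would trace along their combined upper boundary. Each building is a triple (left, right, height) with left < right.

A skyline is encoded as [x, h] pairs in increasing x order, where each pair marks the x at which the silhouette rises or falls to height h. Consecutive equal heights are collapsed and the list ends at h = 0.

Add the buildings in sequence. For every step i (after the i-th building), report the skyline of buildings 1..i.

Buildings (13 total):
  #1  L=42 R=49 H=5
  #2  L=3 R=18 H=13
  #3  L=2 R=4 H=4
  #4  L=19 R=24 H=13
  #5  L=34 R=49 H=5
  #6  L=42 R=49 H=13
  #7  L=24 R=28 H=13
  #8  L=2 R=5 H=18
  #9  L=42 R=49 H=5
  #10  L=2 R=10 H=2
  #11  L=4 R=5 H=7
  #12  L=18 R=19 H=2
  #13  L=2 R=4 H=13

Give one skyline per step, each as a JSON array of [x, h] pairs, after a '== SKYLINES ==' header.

== SKYLINES ==
[[42,5],[49,0]]
[[3,13],[18,0],[42,5],[49,0]]
[[2,4],[3,13],[18,0],[42,5],[49,0]]
[[2,4],[3,13],[18,0],[19,13],[24,0],[42,5],[49,0]]
[[2,4],[3,13],[18,0],[19,13],[24,0],[34,5],[49,0]]
[[2,4],[3,13],[18,0],[19,13],[24,0],[34,5],[42,13],[49,0]]
[[2,4],[3,13],[18,0],[19,13],[28,0],[34,5],[42,13],[49,0]]
[[2,18],[5,13],[18,0],[19,13],[28,0],[34,5],[42,13],[49,0]]
[[2,18],[5,13],[18,0],[19,13],[28,0],[34,5],[42,13],[49,0]]
[[2,18],[5,13],[18,0],[19,13],[28,0],[34,5],[42,13],[49,0]]
[[2,18],[5,13],[18,0],[19,13],[28,0],[34,5],[42,13],[49,0]]
[[2,18],[5,13],[18,2],[19,13],[28,0],[34,5],[42,13],[49,0]]
[[2,18],[5,13],[18,2],[19,13],[28,0],[34,5],[42,13],[49,0]]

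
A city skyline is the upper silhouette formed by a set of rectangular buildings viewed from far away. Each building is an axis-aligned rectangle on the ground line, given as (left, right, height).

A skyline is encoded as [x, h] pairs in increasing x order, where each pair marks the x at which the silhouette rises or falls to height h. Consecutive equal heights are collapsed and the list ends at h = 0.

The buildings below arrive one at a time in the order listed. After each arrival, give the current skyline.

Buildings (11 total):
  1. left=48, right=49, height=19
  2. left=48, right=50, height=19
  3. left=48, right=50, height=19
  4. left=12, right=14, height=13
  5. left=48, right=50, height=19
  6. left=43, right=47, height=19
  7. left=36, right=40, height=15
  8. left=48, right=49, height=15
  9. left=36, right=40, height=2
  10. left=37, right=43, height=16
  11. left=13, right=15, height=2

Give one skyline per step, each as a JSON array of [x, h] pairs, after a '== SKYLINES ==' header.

== SKYLINES ==
[[48,19],[49,0]]
[[48,19],[50,0]]
[[48,19],[50,0]]
[[12,13],[14,0],[48,19],[50,0]]
[[12,13],[14,0],[48,19],[50,0]]
[[12,13],[14,0],[43,19],[47,0],[48,19],[50,0]]
[[12,13],[14,0],[36,15],[40,0],[43,19],[47,0],[48,19],[50,0]]
[[12,13],[14,0],[36,15],[40,0],[43,19],[47,0],[48,19],[50,0]]
[[12,13],[14,0],[36,15],[40,0],[43,19],[47,0],[48,19],[50,0]]
[[12,13],[14,0],[36,15],[37,16],[43,19],[47,0],[48,19],[50,0]]
[[12,13],[14,2],[15,0],[36,15],[37,16],[43,19],[47,0],[48,19],[50,0]]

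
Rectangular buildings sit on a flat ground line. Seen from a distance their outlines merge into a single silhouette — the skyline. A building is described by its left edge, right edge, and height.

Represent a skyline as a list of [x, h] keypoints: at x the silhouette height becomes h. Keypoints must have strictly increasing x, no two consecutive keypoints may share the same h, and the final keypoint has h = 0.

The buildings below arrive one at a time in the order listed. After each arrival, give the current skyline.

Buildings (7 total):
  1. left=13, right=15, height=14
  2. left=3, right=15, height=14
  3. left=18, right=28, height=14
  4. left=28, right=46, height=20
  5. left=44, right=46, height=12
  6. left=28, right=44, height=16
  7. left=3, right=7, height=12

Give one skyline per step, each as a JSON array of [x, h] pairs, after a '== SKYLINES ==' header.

== SKYLINES ==
[[13,14],[15,0]]
[[3,14],[15,0]]
[[3,14],[15,0],[18,14],[28,0]]
[[3,14],[15,0],[18,14],[28,20],[46,0]]
[[3,14],[15,0],[18,14],[28,20],[46,0]]
[[3,14],[15,0],[18,14],[28,20],[46,0]]
[[3,14],[15,0],[18,14],[28,20],[46,0]]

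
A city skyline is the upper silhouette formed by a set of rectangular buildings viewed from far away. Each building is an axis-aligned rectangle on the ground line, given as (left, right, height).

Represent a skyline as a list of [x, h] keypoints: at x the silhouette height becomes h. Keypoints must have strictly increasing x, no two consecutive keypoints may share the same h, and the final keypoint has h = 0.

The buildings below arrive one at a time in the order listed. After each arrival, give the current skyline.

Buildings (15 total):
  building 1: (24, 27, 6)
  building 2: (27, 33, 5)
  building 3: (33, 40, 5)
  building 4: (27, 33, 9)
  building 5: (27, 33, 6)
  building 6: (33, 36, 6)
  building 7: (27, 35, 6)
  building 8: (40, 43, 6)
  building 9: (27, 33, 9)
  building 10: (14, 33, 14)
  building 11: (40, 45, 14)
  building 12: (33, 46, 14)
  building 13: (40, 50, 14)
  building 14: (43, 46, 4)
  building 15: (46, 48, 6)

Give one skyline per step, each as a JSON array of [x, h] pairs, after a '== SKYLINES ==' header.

== SKYLINES ==
[[24,6],[27,0]]
[[24,6],[27,5],[33,0]]
[[24,6],[27,5],[40,0]]
[[24,6],[27,9],[33,5],[40,0]]
[[24,6],[27,9],[33,5],[40,0]]
[[24,6],[27,9],[33,6],[36,5],[40,0]]
[[24,6],[27,9],[33,6],[36,5],[40,0]]
[[24,6],[27,9],[33,6],[36,5],[40,6],[43,0]]
[[24,6],[27,9],[33,6],[36,5],[40,6],[43,0]]
[[14,14],[33,6],[36,5],[40,6],[43,0]]
[[14,14],[33,6],[36,5],[40,14],[45,0]]
[[14,14],[46,0]]
[[14,14],[50,0]]
[[14,14],[50,0]]
[[14,14],[50,0]]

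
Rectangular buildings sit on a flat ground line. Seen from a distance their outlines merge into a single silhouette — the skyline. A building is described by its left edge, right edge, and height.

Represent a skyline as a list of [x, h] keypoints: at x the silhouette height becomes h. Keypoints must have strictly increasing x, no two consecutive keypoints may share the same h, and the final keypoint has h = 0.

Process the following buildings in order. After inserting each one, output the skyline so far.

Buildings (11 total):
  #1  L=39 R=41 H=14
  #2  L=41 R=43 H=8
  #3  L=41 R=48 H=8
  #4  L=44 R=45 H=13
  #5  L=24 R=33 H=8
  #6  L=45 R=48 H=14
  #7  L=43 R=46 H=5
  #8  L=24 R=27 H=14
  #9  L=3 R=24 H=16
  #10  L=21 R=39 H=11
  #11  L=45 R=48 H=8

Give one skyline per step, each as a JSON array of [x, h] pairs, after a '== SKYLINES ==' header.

== SKYLINES ==
[[39,14],[41,0]]
[[39,14],[41,8],[43,0]]
[[39,14],[41,8],[48,0]]
[[39,14],[41,8],[44,13],[45,8],[48,0]]
[[24,8],[33,0],[39,14],[41,8],[44,13],[45,8],[48,0]]
[[24,8],[33,0],[39,14],[41,8],[44,13],[45,14],[48,0]]
[[24,8],[33,0],[39,14],[41,8],[44,13],[45,14],[48,0]]
[[24,14],[27,8],[33,0],[39,14],[41,8],[44,13],[45,14],[48,0]]
[[3,16],[24,14],[27,8],[33,0],[39,14],[41,8],[44,13],[45,14],[48,0]]
[[3,16],[24,14],[27,11],[39,14],[41,8],[44,13],[45,14],[48,0]]
[[3,16],[24,14],[27,11],[39,14],[41,8],[44,13],[45,14],[48,0]]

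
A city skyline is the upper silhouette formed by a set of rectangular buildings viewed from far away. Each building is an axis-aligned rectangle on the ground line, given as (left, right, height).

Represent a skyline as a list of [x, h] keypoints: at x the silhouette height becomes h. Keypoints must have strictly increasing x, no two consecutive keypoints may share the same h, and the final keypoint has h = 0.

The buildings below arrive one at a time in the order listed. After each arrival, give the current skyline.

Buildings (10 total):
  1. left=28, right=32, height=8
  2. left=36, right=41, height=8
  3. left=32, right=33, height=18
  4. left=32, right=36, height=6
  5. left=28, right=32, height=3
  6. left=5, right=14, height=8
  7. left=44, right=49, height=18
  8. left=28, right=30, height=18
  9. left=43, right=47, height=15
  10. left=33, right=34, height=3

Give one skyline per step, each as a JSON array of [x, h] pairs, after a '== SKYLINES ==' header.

== SKYLINES ==
[[28,8],[32,0]]
[[28,8],[32,0],[36,8],[41,0]]
[[28,8],[32,18],[33,0],[36,8],[41,0]]
[[28,8],[32,18],[33,6],[36,8],[41,0]]
[[28,8],[32,18],[33,6],[36,8],[41,0]]
[[5,8],[14,0],[28,8],[32,18],[33,6],[36,8],[41,0]]
[[5,8],[14,0],[28,8],[32,18],[33,6],[36,8],[41,0],[44,18],[49,0]]
[[5,8],[14,0],[28,18],[30,8],[32,18],[33,6],[36,8],[41,0],[44,18],[49,0]]
[[5,8],[14,0],[28,18],[30,8],[32,18],[33,6],[36,8],[41,0],[43,15],[44,18],[49,0]]
[[5,8],[14,0],[28,18],[30,8],[32,18],[33,6],[36,8],[41,0],[43,15],[44,18],[49,0]]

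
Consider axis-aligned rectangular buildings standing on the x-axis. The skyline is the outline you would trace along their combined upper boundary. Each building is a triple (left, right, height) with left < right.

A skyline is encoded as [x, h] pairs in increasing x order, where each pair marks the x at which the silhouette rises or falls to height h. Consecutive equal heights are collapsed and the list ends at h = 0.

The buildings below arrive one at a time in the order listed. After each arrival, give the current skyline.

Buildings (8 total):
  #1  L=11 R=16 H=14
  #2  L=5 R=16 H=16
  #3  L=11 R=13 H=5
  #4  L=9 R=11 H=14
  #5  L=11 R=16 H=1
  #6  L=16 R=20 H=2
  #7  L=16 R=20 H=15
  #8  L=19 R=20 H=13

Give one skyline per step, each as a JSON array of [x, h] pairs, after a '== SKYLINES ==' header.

== SKYLINES ==
[[11,14],[16,0]]
[[5,16],[16,0]]
[[5,16],[16,0]]
[[5,16],[16,0]]
[[5,16],[16,0]]
[[5,16],[16,2],[20,0]]
[[5,16],[16,15],[20,0]]
[[5,16],[16,15],[20,0]]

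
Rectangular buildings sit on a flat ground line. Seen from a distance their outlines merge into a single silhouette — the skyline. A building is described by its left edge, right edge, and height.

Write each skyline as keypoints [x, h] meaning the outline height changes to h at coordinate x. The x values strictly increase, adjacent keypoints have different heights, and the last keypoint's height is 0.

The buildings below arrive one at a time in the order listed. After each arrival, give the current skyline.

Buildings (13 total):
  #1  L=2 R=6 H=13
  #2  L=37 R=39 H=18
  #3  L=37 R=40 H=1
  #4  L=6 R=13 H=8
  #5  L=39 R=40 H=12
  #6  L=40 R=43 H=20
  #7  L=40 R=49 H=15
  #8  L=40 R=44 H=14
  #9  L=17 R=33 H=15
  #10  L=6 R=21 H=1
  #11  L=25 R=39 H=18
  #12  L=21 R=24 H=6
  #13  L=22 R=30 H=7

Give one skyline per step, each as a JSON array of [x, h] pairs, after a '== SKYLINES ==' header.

== SKYLINES ==
[[2,13],[6,0]]
[[2,13],[6,0],[37,18],[39,0]]
[[2,13],[6,0],[37,18],[39,1],[40,0]]
[[2,13],[6,8],[13,0],[37,18],[39,1],[40,0]]
[[2,13],[6,8],[13,0],[37,18],[39,12],[40,0]]
[[2,13],[6,8],[13,0],[37,18],[39,12],[40,20],[43,0]]
[[2,13],[6,8],[13,0],[37,18],[39,12],[40,20],[43,15],[49,0]]
[[2,13],[6,8],[13,0],[37,18],[39,12],[40,20],[43,15],[49,0]]
[[2,13],[6,8],[13,0],[17,15],[33,0],[37,18],[39,12],[40,20],[43,15],[49,0]]
[[2,13],[6,8],[13,1],[17,15],[33,0],[37,18],[39,12],[40,20],[43,15],[49,0]]
[[2,13],[6,8],[13,1],[17,15],[25,18],[39,12],[40,20],[43,15],[49,0]]
[[2,13],[6,8],[13,1],[17,15],[25,18],[39,12],[40,20],[43,15],[49,0]]
[[2,13],[6,8],[13,1],[17,15],[25,18],[39,12],[40,20],[43,15],[49,0]]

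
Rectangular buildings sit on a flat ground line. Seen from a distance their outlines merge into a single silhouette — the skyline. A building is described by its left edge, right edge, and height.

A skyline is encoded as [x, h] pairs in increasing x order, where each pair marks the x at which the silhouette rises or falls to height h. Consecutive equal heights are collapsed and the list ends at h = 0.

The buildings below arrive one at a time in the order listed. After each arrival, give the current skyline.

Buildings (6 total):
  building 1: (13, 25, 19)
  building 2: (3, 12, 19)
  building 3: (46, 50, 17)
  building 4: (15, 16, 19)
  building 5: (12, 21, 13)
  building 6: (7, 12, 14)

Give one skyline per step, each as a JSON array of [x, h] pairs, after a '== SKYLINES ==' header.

== SKYLINES ==
[[13,19],[25,0]]
[[3,19],[12,0],[13,19],[25,0]]
[[3,19],[12,0],[13,19],[25,0],[46,17],[50,0]]
[[3,19],[12,0],[13,19],[25,0],[46,17],[50,0]]
[[3,19],[12,13],[13,19],[25,0],[46,17],[50,0]]
[[3,19],[12,13],[13,19],[25,0],[46,17],[50,0]]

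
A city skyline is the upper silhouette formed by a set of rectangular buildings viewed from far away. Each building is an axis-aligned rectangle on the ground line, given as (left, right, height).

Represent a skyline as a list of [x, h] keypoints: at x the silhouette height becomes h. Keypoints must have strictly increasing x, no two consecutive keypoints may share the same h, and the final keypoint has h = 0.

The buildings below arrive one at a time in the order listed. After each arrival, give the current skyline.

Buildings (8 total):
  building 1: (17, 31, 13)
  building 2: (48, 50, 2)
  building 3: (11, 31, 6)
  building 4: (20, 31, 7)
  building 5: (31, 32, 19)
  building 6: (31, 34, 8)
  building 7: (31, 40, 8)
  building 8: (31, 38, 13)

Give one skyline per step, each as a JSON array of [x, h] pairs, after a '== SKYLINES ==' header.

== SKYLINES ==
[[17,13],[31,0]]
[[17,13],[31,0],[48,2],[50,0]]
[[11,6],[17,13],[31,0],[48,2],[50,0]]
[[11,6],[17,13],[31,0],[48,2],[50,0]]
[[11,6],[17,13],[31,19],[32,0],[48,2],[50,0]]
[[11,6],[17,13],[31,19],[32,8],[34,0],[48,2],[50,0]]
[[11,6],[17,13],[31,19],[32,8],[40,0],[48,2],[50,0]]
[[11,6],[17,13],[31,19],[32,13],[38,8],[40,0],[48,2],[50,0]]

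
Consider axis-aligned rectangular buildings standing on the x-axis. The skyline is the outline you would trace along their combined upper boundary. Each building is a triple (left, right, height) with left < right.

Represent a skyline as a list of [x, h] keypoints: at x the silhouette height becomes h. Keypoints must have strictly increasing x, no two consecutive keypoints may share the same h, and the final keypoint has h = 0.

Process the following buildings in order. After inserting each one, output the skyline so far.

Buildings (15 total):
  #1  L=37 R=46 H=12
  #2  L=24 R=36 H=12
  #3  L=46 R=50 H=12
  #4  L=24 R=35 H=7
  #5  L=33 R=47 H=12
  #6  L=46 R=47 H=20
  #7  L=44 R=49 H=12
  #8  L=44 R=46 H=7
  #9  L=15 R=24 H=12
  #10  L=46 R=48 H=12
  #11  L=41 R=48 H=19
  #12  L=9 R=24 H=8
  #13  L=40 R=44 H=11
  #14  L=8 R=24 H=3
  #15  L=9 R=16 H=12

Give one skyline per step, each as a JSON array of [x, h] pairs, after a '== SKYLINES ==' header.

== SKYLINES ==
[[37,12],[46,0]]
[[24,12],[36,0],[37,12],[46,0]]
[[24,12],[36,0],[37,12],[50,0]]
[[24,12],[36,0],[37,12],[50,0]]
[[24,12],[50,0]]
[[24,12],[46,20],[47,12],[50,0]]
[[24,12],[46,20],[47,12],[50,0]]
[[24,12],[46,20],[47,12],[50,0]]
[[15,12],[46,20],[47,12],[50,0]]
[[15,12],[46,20],[47,12],[50,0]]
[[15,12],[41,19],[46,20],[47,19],[48,12],[50,0]]
[[9,8],[15,12],[41,19],[46,20],[47,19],[48,12],[50,0]]
[[9,8],[15,12],[41,19],[46,20],[47,19],[48,12],[50,0]]
[[8,3],[9,8],[15,12],[41,19],[46,20],[47,19],[48,12],[50,0]]
[[8,3],[9,12],[41,19],[46,20],[47,19],[48,12],[50,0]]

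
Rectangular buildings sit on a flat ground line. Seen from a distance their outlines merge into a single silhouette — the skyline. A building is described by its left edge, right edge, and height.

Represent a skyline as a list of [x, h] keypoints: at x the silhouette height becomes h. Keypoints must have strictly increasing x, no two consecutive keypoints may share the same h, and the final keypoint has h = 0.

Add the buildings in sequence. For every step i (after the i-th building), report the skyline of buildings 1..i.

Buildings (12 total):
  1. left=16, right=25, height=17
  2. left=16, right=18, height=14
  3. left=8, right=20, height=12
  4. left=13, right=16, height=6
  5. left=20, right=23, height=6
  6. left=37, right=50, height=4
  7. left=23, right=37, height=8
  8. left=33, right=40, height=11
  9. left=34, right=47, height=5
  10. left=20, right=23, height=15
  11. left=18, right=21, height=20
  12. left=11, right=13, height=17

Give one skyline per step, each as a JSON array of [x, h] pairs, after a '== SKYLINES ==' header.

== SKYLINES ==
[[16,17],[25,0]]
[[16,17],[25,0]]
[[8,12],[16,17],[25,0]]
[[8,12],[16,17],[25,0]]
[[8,12],[16,17],[25,0]]
[[8,12],[16,17],[25,0],[37,4],[50,0]]
[[8,12],[16,17],[25,8],[37,4],[50,0]]
[[8,12],[16,17],[25,8],[33,11],[40,4],[50,0]]
[[8,12],[16,17],[25,8],[33,11],[40,5],[47,4],[50,0]]
[[8,12],[16,17],[25,8],[33,11],[40,5],[47,4],[50,0]]
[[8,12],[16,17],[18,20],[21,17],[25,8],[33,11],[40,5],[47,4],[50,0]]
[[8,12],[11,17],[13,12],[16,17],[18,20],[21,17],[25,8],[33,11],[40,5],[47,4],[50,0]]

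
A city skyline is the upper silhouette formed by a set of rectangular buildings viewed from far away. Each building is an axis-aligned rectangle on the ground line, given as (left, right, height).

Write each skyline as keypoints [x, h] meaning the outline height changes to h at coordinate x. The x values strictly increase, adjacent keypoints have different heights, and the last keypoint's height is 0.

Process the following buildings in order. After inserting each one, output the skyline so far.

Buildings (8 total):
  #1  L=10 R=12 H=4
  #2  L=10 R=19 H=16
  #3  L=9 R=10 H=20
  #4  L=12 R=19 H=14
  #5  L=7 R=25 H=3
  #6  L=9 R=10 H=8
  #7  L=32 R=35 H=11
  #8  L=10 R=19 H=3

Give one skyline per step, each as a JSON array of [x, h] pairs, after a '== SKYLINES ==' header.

== SKYLINES ==
[[10,4],[12,0]]
[[10,16],[19,0]]
[[9,20],[10,16],[19,0]]
[[9,20],[10,16],[19,0]]
[[7,3],[9,20],[10,16],[19,3],[25,0]]
[[7,3],[9,20],[10,16],[19,3],[25,0]]
[[7,3],[9,20],[10,16],[19,3],[25,0],[32,11],[35,0]]
[[7,3],[9,20],[10,16],[19,3],[25,0],[32,11],[35,0]]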